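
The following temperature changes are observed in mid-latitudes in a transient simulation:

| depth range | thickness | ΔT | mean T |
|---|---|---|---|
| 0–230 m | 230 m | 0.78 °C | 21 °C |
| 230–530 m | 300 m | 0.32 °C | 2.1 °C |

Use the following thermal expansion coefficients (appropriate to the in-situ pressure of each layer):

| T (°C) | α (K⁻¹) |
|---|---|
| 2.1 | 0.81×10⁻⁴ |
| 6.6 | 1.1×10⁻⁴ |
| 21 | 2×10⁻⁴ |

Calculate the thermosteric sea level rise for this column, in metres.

Layer 1 at 21 °C → α = 2×10⁻⁴ K⁻¹
Layer 2 at 2.1 °C → α = 0.81×10⁻⁴ K⁻¹
Layer 1: 230 × 2×10⁻⁴ × 0.78 = 0.03588 m
Layer 2: 300 × 0.32 × 0.81×10⁻⁴ = 0.007776 m
Δh = 0.03588 + 0.007776 = 0.043656 m

Δh ≈ 0.0437 m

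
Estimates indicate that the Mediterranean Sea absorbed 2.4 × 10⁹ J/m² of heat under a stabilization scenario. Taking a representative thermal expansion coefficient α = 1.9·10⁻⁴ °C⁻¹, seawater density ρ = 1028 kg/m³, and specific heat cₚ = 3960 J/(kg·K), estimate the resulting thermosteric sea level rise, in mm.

Δh = αQ/(ρcₚ) = 1.9×10⁻⁴ × 2.4×10⁹ / (1028 × 3960) ≈ 0.11202 m

Δh ≈ 112 mm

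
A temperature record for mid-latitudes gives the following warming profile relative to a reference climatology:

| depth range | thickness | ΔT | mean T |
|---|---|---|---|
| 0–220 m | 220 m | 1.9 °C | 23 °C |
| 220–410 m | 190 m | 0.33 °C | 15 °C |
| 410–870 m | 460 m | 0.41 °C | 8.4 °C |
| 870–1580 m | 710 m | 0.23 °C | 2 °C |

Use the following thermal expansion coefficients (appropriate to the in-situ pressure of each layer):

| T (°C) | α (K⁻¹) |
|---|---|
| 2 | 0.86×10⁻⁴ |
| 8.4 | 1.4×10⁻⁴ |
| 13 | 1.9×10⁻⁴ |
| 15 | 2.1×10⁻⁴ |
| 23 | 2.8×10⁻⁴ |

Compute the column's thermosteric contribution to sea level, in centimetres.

Δh = 17.1 cm

Layer 1 at 23 °C → α = 2.8×10⁻⁴ K⁻¹
Layer 2 at 15 °C → α = 2.1×10⁻⁴ K⁻¹
Layer 3 at 8.4 °C → α = 1.4×10⁻⁴ K⁻¹
Layer 4 at 2 °C → α = 0.86×10⁻⁴ K⁻¹
Layer 1: 1.9 × 2.8×10⁻⁴ × 220 = 0.11704 m
Layer 2: 2.1×10⁻⁴ × 0.33 × 190 = 0.013167 m
0.41 × 1.4×10⁻⁴ × 460 = 0.026404 m
0.23 × 0.86×10⁻⁴ × 710 = 0.0140438 m
Δh = 0.11704 + 0.013167 + 0.026404 + 0.0140438 = 0.1706548 m ≈ 17.1 cm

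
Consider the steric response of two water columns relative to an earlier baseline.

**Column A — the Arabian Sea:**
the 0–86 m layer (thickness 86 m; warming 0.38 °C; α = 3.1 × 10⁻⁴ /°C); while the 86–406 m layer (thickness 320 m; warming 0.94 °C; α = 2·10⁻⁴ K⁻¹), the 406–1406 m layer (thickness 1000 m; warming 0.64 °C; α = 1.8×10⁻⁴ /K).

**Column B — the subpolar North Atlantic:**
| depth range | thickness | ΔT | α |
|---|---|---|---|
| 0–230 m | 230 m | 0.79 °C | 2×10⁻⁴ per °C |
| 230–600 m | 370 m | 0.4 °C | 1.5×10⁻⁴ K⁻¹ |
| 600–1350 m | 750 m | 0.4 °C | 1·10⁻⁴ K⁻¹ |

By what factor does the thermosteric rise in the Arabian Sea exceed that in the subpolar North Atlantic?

A 3.1×10⁻⁴ × 0.38 × 86 = 0.0101308 m
A Layer 2: 0.94 × 2×10⁻⁴ × 320 = 0.06016 m
A 406–1406 m: 0.64 × 1000 × 1.8×10⁻⁴ = 0.11520 m
A total: 0.1854908 m
B 0.79 × 2×10⁻⁴ × 230 = 0.03634 m
B Layer 2: 0.4 × 1.5×10⁻⁴ × 370 = 0.02220 m
B 0.4 × 750 × 1×10⁻⁴ = 0.03000 m
B total: 0.08854 m
Ratio: 0.1854908 / 0.08854 ≈ 2.095

≈ 2.1×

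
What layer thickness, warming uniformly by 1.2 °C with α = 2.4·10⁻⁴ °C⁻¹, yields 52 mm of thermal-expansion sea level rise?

H = Δh/(αΔT) = 0.052 / (2.4×10⁻⁴ × 1.2) ≈ 180.6 m

H ≈ 181 m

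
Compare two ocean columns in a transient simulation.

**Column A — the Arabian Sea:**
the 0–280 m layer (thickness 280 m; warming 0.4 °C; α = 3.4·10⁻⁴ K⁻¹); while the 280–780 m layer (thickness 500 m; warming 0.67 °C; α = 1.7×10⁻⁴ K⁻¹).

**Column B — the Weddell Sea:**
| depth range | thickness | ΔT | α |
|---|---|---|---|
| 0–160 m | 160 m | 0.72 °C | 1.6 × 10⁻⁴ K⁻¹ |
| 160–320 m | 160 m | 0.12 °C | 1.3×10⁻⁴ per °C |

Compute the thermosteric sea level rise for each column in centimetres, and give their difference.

Δh_A ≈ 9.5 cm, Δh_B ≈ 2.1 cm; difference ≈ 7.4 cm

A Layer 1: 0.4 × 3.4×10⁻⁴ × 280 = 0.03808 m
A Layer 2: 1.7×10⁻⁴ × 0.67 × 500 = 0.05695 m
A total: 0.09503 m
B 0–160 m: 0.72 × 160 × 1.6×10⁻⁴ = 0.018432 m
B 1.3×10⁻⁴ × 160 × 0.12 = 0.002496 m
B total: 0.020928 m
Difference: 0.09503 − 0.020928 = 0.074102 m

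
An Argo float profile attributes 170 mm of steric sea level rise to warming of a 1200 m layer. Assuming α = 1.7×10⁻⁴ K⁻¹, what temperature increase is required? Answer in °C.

about 0.833 °C

ΔT = Δh/(αH) = 0.17 / (1.7×10⁻⁴ × 1200) ≈ 0.8333 °C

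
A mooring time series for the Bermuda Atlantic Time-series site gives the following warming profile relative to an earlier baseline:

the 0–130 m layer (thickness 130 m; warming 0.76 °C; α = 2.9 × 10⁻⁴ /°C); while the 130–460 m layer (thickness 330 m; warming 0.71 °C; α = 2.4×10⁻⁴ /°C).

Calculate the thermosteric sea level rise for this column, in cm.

Layer 1: 0.76 × 2.9×10⁻⁴ × 130 = 0.028652 m
130–460 m: 330 × 2.4×10⁻⁴ × 0.71 = 0.056232 m
Δh = 0.028652 + 0.056232 = 0.084884 m

8.49 cm of thermosteric rise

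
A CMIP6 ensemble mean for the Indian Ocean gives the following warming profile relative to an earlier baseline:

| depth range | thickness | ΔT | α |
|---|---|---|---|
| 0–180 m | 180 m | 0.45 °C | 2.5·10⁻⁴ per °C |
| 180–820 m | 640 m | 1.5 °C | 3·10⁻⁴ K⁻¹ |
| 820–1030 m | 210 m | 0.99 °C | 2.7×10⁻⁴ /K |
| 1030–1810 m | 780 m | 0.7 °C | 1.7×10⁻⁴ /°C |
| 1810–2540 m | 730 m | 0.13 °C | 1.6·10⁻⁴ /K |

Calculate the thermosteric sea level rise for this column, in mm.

Layer 1: 2.5×10⁻⁴ × 0.45 × 180 = 0.02025 m
1.5 × 3×10⁻⁴ × 640 = 0.28800 m
820–1030 m: 0.99 × 2.7×10⁻⁴ × 210 = 0.056133 m
Layer 4: 0.7 × 1.7×10⁻⁴ × 780 = 0.09282 m
1810–2540 m: 0.13 × 730 × 1.6×10⁻⁴ = 0.015184 m
Δh = 0.02025 + 0.28800 + 0.056133 + 0.09282 + 0.015184 = 0.472387 m ≈ 472 mm

472 mm of thermosteric rise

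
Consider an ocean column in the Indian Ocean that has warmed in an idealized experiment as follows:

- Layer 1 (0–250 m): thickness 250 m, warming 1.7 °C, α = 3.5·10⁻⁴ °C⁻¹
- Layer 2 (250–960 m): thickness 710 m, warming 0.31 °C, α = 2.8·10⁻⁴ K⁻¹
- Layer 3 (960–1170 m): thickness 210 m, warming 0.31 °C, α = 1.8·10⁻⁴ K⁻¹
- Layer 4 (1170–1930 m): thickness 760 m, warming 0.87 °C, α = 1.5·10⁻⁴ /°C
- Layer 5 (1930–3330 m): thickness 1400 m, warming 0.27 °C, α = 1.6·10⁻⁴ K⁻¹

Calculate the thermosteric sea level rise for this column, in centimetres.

0–250 m: 3.5×10⁻⁴ × 250 × 1.7 = 0.14875 m
250–960 m: 2.8×10⁻⁴ × 710 × 0.31 = 0.061628 m
0.31 × 210 × 1.8×10⁻⁴ = 0.011718 m
Layer 4: 760 × 1.5×10⁻⁴ × 0.87 = 0.09918 m
1930–3330 m: 1400 × 1.6×10⁻⁴ × 0.27 = 0.06048 m
Δh = 0.14875 + 0.061628 + 0.011718 + 0.09918 + 0.06048 = 0.381756 m

Δh = 38.2 cm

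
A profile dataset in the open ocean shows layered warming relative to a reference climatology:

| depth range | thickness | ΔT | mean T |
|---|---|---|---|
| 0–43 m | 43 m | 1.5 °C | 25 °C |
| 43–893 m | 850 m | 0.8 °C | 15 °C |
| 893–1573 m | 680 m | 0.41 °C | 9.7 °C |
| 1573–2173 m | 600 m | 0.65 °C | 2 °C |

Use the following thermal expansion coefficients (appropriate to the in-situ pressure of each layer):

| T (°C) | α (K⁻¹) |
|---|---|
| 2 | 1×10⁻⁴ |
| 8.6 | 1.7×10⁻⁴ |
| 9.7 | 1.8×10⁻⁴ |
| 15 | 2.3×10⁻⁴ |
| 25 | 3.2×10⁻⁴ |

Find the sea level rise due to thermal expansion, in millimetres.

270 mm of thermosteric rise

Layer 1 at 25 °C → α = 3.2×10⁻⁴ K⁻¹
Layer 2 at 15 °C → α = 2.3×10⁻⁴ K⁻¹
Layer 3 at 9.7 °C → α = 1.8×10⁻⁴ K⁻¹
Layer 4 at 2 °C → α = 1×10⁻⁴ K⁻¹
Layer 1: 43 × 3.2×10⁻⁴ × 1.5 = 0.02064 m
2.3×10⁻⁴ × 0.8 × 850 = 0.15640 m
893–1573 m: 680 × 0.41 × 1.8×10⁻⁴ = 0.050184 m
600 × 0.65 × 1×10⁻⁴ = 0.03900 m
Δh = 0.02064 + 0.15640 + 0.050184 + 0.03900 = 0.266224 m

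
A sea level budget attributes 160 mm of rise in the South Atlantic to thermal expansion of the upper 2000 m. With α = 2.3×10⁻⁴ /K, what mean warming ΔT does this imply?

ΔT = Δh/(αH) = 0.16 / (2.3×10⁻⁴ × 2000) ≈ 0.3478 K

0.348 K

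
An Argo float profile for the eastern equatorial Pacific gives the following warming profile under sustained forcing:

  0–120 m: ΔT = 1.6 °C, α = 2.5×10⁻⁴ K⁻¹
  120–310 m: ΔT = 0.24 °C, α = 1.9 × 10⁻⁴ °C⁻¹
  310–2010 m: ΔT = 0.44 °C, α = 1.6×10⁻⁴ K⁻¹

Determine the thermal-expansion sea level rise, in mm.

2.5×10⁻⁴ × 120 × 1.6 = 0.04800 m
190 × 0.24 × 1.9×10⁻⁴ = 0.008664 m
310–2010 m: 0.44 × 1.6×10⁻⁴ × 1700 = 0.11968 m
Δh = 0.04800 + 0.008664 + 0.11968 = 0.176344 m

176 mm of thermosteric rise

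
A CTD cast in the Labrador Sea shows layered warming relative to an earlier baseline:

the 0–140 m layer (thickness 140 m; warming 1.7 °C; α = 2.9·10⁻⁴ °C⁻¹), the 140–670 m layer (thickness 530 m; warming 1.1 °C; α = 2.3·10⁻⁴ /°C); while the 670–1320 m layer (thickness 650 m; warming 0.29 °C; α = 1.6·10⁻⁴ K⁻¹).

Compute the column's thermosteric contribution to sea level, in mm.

0–140 m: 1.7 × 2.9×10⁻⁴ × 140 = 0.06902 m
1.1 × 530 × 2.3×10⁻⁴ = 0.13409 m
Layer 3: 0.29 × 650 × 1.6×10⁻⁴ = 0.03016 m
Δh = 0.06902 + 0.13409 + 0.03016 = 0.23327 m

Δh ≈ 230 mm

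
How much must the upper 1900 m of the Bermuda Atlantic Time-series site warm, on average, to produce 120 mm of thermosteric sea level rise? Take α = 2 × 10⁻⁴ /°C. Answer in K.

about 0.316 K

ΔT = Δh/(αH) = 0.12 / (2×10⁻⁴ × 1900) ≈ 0.3158 K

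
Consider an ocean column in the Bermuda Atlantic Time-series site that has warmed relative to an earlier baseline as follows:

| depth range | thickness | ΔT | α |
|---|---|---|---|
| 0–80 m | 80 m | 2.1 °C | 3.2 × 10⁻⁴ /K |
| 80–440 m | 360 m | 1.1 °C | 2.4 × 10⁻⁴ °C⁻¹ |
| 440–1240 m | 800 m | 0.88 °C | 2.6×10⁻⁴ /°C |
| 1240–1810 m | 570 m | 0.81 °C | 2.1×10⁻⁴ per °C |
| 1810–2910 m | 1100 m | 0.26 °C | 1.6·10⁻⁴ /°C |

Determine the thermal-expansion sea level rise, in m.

80 × 3.2×10⁻⁴ × 2.1 = 0.05376 m
Layer 2: 360 × 1.1 × 2.4×10⁻⁴ = 0.09504 m
Layer 3: 2.6×10⁻⁴ × 0.88 × 800 = 0.18304 m
Layer 4: 0.81 × 570 × 2.1×10⁻⁴ = 0.096957 m
Layer 5: 1100 × 0.26 × 1.6×10⁻⁴ = 0.04576 m
Δh = 0.05376 + 0.09504 + 0.18304 + 0.096957 + 0.04576 = 0.474557 m

Δh = 0.475 m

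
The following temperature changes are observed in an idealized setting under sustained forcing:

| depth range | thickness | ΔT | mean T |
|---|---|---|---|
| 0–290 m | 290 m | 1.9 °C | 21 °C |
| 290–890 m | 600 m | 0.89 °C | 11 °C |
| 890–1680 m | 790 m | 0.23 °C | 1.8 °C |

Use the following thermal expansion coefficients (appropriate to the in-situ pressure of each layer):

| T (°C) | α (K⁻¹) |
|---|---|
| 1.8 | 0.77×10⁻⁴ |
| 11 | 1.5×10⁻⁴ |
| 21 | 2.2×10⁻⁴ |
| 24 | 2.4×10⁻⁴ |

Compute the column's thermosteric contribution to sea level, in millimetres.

Layer 1 at 21 °C → α = 2.2×10⁻⁴ K⁻¹
Layer 2 at 11 °C → α = 1.5×10⁻⁴ K⁻¹
Layer 3 at 1.8 °C → α = 0.77×10⁻⁴ K⁻¹
Layer 1: 2.2×10⁻⁴ × 290 × 1.9 = 0.12122 m
290–890 m: 1.5×10⁻⁴ × 0.89 × 600 = 0.08010 m
Layer 3: 790 × 0.23 × 0.77×10⁻⁴ = 0.0139909 m
Δh = 0.12122 + 0.08010 + 0.0139909 = 0.2153109 m

Δh ≈ 220 mm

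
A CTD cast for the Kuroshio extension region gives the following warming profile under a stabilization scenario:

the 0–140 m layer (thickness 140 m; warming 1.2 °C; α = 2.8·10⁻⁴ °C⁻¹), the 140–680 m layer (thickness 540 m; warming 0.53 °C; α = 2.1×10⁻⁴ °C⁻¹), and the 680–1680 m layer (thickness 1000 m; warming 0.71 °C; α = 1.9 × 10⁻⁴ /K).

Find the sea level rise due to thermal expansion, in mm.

Δh ≈ 242 mm

0–140 m: 2.8×10⁻⁴ × 140 × 1.2 = 0.04704 m
540 × 0.53 × 2.1×10⁻⁴ = 0.060102 m
Layer 3: 1.9×10⁻⁴ × 1000 × 0.71 = 0.13490 m
Δh = 0.04704 + 0.060102 + 0.13490 = 0.242042 m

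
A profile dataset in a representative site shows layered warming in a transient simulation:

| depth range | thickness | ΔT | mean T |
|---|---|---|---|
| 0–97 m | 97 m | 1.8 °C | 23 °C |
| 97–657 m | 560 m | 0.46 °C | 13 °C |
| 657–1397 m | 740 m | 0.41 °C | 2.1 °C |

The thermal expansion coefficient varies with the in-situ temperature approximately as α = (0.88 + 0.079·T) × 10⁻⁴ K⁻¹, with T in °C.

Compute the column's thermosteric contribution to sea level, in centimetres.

Layer 1: α = (0.88 + 0.079×23)×10⁻⁴ = 2.697×10⁻⁴ K⁻¹
Layer 2: α = (0.88 + 0.079×13)×10⁻⁴ = 1.907×10⁻⁴ K⁻¹
Layer 3: α = (0.88 + 0.079×2.1)×10⁻⁴ = 1.0459×10⁻⁴ K⁻¹
2.697×10⁻⁴ × 1.8 × 97 = 0.04708962 m
0.46 × 1.907×10⁻⁴ × 560 = 0.04912432 m
Layer 3: 740 × 0.41 × 1.0459×10⁻⁴ = 0.031732606 m
Δh = 0.04708962 + 0.04912432 + 0.031732606 = 0.127946546 m ≈ 12.8 cm

12.8 cm of thermosteric rise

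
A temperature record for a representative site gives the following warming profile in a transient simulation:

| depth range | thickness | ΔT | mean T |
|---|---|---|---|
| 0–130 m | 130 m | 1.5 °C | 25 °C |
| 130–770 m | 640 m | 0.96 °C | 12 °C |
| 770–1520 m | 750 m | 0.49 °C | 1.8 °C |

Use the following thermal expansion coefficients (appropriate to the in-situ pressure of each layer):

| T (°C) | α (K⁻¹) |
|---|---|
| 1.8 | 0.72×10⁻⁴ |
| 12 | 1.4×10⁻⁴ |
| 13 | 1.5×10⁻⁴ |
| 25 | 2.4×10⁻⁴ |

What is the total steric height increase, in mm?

Layer 1 at 25 °C → α = 2.4×10⁻⁴ K⁻¹
Layer 2 at 12 °C → α = 1.4×10⁻⁴ K⁻¹
Layer 3 at 1.8 °C → α = 0.72×10⁻⁴ K⁻¹
1.5 × 130 × 2.4×10⁻⁴ = 0.04680 m
130–770 m: 1.4×10⁻⁴ × 0.96 × 640 = 0.086016 m
770–1520 m: 0.49 × 0.72×10⁻⁴ × 750 = 0.02646 m
Δh = 0.04680 + 0.086016 + 0.02646 = 0.159276 m

160 mm of thermosteric rise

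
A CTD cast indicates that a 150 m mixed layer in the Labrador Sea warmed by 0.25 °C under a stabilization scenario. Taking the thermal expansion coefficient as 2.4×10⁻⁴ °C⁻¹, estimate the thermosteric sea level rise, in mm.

Δh = 9.00 mm

Δh = αΔT·H = 2.4×10⁻⁴ × 0.25 × 150 = 0.00900 m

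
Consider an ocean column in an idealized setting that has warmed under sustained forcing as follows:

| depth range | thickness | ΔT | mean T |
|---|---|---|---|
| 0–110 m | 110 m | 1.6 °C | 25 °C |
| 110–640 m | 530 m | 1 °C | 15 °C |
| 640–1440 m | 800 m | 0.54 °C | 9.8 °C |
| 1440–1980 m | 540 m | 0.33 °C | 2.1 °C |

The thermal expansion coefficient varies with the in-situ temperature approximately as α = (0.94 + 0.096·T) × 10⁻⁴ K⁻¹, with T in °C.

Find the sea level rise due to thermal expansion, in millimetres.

Layer 1: α = (0.94 + 0.096×25)×10⁻⁴ = 3.34×10⁻⁴ K⁻¹
Layer 2: α = (0.94 + 0.096×15)×10⁻⁴ = 2.38×10⁻⁴ K⁻¹
Layer 3: α = (0.94 + 0.096×9.8)×10⁻⁴ = 1.8808×10⁻⁴ K⁻¹
Layer 4: α = (0.94 + 0.096×2.1)×10⁻⁴ = 1.1416×10⁻⁴ K⁻¹
110 × 1.6 × 3.34×10⁻⁴ = 0.058784 m
110–640 m: 2.38×10⁻⁴ × 1 × 530 = 0.12614 m
Layer 3: 1.8808×10⁻⁴ × 0.54 × 800 = 0.08125056 m
1440–1980 m: 540 × 1.1416×10⁻⁴ × 0.33 = 0.020343312 m
Δh = 0.058784 + 0.12614 + 0.08125056 + 0.020343312 = 0.286517872 m

287 mm of thermosteric rise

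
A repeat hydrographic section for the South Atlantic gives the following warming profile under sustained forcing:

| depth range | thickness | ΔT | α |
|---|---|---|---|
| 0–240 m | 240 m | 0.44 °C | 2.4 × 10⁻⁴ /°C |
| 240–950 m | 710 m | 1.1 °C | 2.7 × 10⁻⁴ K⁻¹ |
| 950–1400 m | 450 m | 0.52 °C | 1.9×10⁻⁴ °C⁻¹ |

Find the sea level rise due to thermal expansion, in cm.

Layer 1: 2.4×10⁻⁴ × 240 × 0.44 = 0.025344 m
Layer 2: 1.1 × 710 × 2.7×10⁻⁴ = 0.21087 m
0.52 × 450 × 1.9×10⁻⁴ = 0.04446 m
Δh = 0.025344 + 0.21087 + 0.04446 = 0.280674 m ≈ 28.1 cm

Δh = 28.1 cm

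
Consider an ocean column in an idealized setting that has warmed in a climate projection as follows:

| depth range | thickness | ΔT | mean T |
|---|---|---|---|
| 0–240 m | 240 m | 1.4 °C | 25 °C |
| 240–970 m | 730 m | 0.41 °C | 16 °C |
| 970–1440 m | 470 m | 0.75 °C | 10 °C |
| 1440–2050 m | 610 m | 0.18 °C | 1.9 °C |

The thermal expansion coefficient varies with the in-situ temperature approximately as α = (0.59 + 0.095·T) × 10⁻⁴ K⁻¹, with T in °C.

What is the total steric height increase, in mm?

Δh = 230 mm

Layer 1: α = (0.59 + 0.095×25)×10⁻⁴ = 2.965×10⁻⁴ K⁻¹
Layer 2: α = (0.59 + 0.095×16)×10⁻⁴ = 2.11×10⁻⁴ K⁻¹
Layer 3: α = (0.59 + 0.095×10)×10⁻⁴ = 1.54×10⁻⁴ K⁻¹
Layer 4: α = (0.59 + 0.095×1.9)×10⁻⁴ = 0.7705×10⁻⁴ K⁻¹
Layer 1: 2.965×10⁻⁴ × 1.4 × 240 = 0.099624 m
Layer 2: 0.41 × 730 × 2.11×10⁻⁴ = 0.0631523 m
Layer 3: 0.75 × 1.54×10⁻⁴ × 470 = 0.054285 m
1440–2050 m: 610 × 0.7705×10⁻⁴ × 0.18 = 0.00846009 m
Δh = 0.099624 + 0.0631523 + 0.054285 + 0.00846009 = 0.22552139 m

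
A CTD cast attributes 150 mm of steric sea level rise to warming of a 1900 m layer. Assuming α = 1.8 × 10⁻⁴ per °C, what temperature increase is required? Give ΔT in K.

ΔT = Δh/(αH) = 0.15 / (1.8×10⁻⁴ × 1900) ≈ 0.4386 K

ΔT ≈ 0.44 K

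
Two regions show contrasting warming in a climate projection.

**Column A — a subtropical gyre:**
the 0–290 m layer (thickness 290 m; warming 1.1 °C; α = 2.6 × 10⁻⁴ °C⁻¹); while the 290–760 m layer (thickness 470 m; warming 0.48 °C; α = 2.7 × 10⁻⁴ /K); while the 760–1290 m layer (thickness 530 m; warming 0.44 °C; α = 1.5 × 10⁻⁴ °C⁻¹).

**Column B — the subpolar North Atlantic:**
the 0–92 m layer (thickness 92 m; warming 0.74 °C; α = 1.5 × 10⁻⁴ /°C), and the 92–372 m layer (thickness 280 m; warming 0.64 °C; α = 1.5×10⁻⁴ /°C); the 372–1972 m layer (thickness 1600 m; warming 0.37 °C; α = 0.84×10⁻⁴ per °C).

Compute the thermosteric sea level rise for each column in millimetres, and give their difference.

A Layer 1: 2.6×10⁻⁴ × 1.1 × 290 = 0.08294 m
A 290–760 m: 470 × 0.48 × 2.7×10⁻⁴ = 0.060912 m
A Layer 3: 1.5×10⁻⁴ × 530 × 0.44 = 0.03498 m
A total: 0.178832 m
B 0.74 × 1.5×10⁻⁴ × 92 = 0.010212 m
B 0.64 × 1.5×10⁻⁴ × 280 = 0.02688 m
B 0.37 × 1600 × 0.84×10⁻⁴ = 0.049728 m
B total: 0.08682 m
Difference: 0.178832 − 0.08682 = 0.092012 m

A: 179 mm; B: 86.8 mm; difference 92.0 mm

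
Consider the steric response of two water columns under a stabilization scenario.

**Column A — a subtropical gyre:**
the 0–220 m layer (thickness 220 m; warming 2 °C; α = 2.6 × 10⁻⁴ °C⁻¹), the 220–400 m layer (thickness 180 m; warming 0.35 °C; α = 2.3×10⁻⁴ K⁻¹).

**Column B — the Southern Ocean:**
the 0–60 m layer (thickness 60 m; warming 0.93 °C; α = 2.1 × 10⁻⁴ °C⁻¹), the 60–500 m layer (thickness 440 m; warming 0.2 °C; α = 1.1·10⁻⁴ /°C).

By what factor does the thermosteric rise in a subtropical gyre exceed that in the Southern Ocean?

≈ 6.0×

A Layer 1: 2.6×10⁻⁴ × 2 × 220 = 0.11440 m
A Layer 2: 180 × 0.35 × 2.3×10⁻⁴ = 0.01449 m
A total: 0.12889 m
B 0.93 × 2.1×10⁻⁴ × 60 = 0.011718 m
B Layer 2: 1.1×10⁻⁴ × 0.2 × 440 = 0.00968 m
B total: 0.021398 m
Ratio: 0.12889 / 0.021398 ≈ 6.023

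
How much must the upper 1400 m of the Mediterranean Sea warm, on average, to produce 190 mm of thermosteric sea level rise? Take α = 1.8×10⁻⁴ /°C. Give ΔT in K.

ΔT = Δh/(αH) = 0.19 / (1.8×10⁻⁴ × 1400) ≈ 0.7540 K

ΔT ≈ 0.754 K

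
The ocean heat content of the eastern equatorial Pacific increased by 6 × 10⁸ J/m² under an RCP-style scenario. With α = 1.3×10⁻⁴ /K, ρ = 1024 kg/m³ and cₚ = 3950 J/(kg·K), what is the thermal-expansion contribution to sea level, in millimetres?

Δh = 19.3 mm

Δh = αQ/(ρcₚ) = 1.3×10⁻⁴ × 6×10⁸ / (1024 × 3950) ≈ 0.019284 m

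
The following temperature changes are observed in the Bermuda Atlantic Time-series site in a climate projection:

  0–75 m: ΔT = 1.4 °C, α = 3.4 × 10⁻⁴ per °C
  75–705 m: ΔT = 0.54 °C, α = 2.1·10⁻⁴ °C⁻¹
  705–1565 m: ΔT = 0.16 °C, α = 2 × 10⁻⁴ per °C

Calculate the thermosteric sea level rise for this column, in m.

0.135 m

Layer 1: 3.4×10⁻⁴ × 1.4 × 75 = 0.03570 m
75–705 m: 0.54 × 630 × 2.1×10⁻⁴ = 0.071442 m
860 × 2×10⁻⁴ × 0.16 = 0.02752 m
Δh = 0.03570 + 0.071442 + 0.02752 = 0.134662 m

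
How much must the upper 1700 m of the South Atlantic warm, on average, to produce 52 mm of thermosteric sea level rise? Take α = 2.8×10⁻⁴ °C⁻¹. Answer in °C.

ΔT = Δh/(αH) = 0.052 / (2.8×10⁻⁴ × 1700) ≈ 0.1092 °C

about 0.11 °C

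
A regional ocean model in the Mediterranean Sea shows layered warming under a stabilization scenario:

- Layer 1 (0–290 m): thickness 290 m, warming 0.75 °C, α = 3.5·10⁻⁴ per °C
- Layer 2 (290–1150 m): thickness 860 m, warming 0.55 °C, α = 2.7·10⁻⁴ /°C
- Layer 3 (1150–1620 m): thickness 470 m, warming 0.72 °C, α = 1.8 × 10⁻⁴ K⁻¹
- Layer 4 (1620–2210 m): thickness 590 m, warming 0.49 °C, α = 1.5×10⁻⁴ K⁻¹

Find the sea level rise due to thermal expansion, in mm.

308 mm of thermosteric rise

0–290 m: 0.75 × 3.5×10⁻⁴ × 290 = 0.076125 m
290–1150 m: 0.55 × 860 × 2.7×10⁻⁴ = 0.12771 m
1.8×10⁻⁴ × 470 × 0.72 = 0.060912 m
1.5×10⁻⁴ × 590 × 0.49 = 0.043365 m
Δh = 0.076125 + 0.12771 + 0.060912 + 0.043365 = 0.308112 m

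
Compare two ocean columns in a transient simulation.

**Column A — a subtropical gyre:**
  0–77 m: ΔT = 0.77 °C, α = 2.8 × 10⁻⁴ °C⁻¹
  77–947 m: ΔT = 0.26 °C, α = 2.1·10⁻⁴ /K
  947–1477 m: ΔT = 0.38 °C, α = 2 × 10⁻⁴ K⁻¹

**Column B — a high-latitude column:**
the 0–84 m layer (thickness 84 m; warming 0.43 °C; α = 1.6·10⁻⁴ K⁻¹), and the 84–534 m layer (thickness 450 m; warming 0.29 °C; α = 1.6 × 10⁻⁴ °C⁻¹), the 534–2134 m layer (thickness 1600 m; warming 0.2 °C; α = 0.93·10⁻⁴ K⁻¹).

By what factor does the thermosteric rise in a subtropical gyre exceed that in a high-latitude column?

A 0–77 m: 77 × 0.77 × 2.8×10⁻⁴ = 0.0166012 m
A Layer 2: 0.26 × 870 × 2.1×10⁻⁴ = 0.047502 m
A 0.38 × 2×10⁻⁴ × 530 = 0.04028 m
A total: 0.1043832 m
B 1.6×10⁻⁴ × 84 × 0.43 = 0.0057792 m
B 84–534 m: 1.6×10⁻⁴ × 450 × 0.29 = 0.02088 m
B Layer 3: 0.93×10⁻⁴ × 1600 × 0.2 = 0.02976 m
B total: 0.0564192 m
Ratio: 0.1043832 / 0.0564192 ≈ 1.850

a factor of 1.9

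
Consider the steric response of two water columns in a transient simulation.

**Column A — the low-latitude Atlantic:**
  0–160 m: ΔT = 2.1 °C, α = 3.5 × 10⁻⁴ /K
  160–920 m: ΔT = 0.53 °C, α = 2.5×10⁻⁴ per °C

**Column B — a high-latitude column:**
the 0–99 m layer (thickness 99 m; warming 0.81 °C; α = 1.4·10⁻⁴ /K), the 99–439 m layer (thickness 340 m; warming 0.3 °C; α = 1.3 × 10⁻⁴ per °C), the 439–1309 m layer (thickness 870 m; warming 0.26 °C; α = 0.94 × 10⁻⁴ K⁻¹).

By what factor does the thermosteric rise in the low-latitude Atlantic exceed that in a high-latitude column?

A 0–160 m: 3.5×10⁻⁴ × 2.1 × 160 = 0.11760 m
A 2.5×10⁻⁴ × 0.53 × 760 = 0.10070 m
A total: 0.21830 m
B 0–99 m: 1.4×10⁻⁴ × 99 × 0.81 = 0.0112266 m
B 340 × 0.3 × 1.3×10⁻⁴ = 0.01326 m
B Layer 3: 870 × 0.94×10⁻⁴ × 0.26 = 0.0212628 m
B total: 0.0457494 m
Ratio: 0.21830 / 0.0457494 ≈ 4.772

4.77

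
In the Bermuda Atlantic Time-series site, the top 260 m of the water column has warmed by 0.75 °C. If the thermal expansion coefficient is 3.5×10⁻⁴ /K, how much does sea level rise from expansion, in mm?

Δh = αΔT·H = 3.5×10⁻⁴ × 0.75 × 260 = 0.06825 m

68.3 mm of thermosteric rise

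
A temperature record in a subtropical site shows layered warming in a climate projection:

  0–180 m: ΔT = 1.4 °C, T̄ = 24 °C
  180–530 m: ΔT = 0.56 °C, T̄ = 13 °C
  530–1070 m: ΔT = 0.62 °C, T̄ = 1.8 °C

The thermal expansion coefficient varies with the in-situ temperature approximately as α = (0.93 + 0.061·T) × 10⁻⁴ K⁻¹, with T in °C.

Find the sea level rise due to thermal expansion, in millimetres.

about 129 mm

Layer 1: α = (0.93 + 0.061×24)×10⁻⁴ = 2.394×10⁻⁴ K⁻¹
Layer 2: α = (0.93 + 0.061×13)×10⁻⁴ = 1.723×10⁻⁴ K⁻¹
Layer 3: α = (0.93 + 0.061×1.8)×10⁻⁴ = 1.0398×10⁻⁴ K⁻¹
Layer 1: 1.4 × 180 × 2.394×10⁻⁴ = 0.0603288 m
180–530 m: 350 × 1.723×10⁻⁴ × 0.56 = 0.0337708 m
530–1070 m: 1.0398×10⁻⁴ × 0.62 × 540 = 0.034812504 m
Δh = 0.0603288 + 0.0337708 + 0.034812504 = 0.128912104 m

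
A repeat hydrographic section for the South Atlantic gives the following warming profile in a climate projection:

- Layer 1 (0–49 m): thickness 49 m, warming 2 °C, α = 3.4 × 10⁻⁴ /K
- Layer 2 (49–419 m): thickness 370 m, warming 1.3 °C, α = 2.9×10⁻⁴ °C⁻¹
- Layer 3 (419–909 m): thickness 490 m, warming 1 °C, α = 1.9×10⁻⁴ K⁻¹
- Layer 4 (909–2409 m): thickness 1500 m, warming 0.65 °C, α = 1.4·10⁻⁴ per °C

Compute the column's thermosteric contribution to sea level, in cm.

0–49 m: 2 × 3.4×10⁻⁴ × 49 = 0.03332 m
2.9×10⁻⁴ × 370 × 1.3 = 0.13949 m
Layer 3: 1.9×10⁻⁴ × 1 × 490 = 0.09310 m
Layer 4: 0.65 × 1500 × 1.4×10⁻⁴ = 0.13650 m
Δh = 0.03332 + 0.13949 + 0.09310 + 0.13650 = 0.40241 m ≈ 40 cm

40 cm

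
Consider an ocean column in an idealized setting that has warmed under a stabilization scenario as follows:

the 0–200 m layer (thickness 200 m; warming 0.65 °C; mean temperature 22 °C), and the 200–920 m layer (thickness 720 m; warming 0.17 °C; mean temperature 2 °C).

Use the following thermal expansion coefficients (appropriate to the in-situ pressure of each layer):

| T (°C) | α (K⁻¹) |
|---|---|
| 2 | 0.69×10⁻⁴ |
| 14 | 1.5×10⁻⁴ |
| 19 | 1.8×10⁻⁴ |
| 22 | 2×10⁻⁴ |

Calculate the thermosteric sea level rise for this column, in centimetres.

Layer 1 at 22 °C → α = 2×10⁻⁴ K⁻¹
Layer 2 at 2 °C → α = 0.69×10⁻⁴ K⁻¹
Layer 1: 200 × 0.65 × 2×10⁻⁴ = 0.02600 m
Layer 2: 0.17 × 0.69×10⁻⁴ × 720 = 0.0084456 m
Δh = 0.02600 + 0.0084456 = 0.0344456 m

Δh = 3.4 cm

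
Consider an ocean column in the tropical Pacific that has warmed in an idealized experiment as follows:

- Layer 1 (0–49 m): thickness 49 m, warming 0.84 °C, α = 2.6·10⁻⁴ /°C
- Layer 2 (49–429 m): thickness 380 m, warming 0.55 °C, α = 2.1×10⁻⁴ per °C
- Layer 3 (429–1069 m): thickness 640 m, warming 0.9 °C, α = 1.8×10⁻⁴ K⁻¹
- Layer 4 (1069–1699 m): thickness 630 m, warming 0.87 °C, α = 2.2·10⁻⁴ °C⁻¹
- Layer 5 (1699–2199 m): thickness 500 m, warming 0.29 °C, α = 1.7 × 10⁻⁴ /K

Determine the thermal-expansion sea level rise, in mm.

0.84 × 49 × 2.6×10⁻⁴ = 0.0107016 m
49–429 m: 380 × 0.55 × 2.1×10⁻⁴ = 0.04389 m
429–1069 m: 0.9 × 640 × 1.8×10⁻⁴ = 0.10368 m
Layer 4: 2.2×10⁻⁴ × 0.87 × 630 = 0.120582 m
Layer 5: 500 × 1.7×10⁻⁴ × 0.29 = 0.02465 m
Δh = 0.0107016 + 0.04389 + 0.10368 + 0.120582 + 0.02465 = 0.3035036 m ≈ 304 mm

about 304 mm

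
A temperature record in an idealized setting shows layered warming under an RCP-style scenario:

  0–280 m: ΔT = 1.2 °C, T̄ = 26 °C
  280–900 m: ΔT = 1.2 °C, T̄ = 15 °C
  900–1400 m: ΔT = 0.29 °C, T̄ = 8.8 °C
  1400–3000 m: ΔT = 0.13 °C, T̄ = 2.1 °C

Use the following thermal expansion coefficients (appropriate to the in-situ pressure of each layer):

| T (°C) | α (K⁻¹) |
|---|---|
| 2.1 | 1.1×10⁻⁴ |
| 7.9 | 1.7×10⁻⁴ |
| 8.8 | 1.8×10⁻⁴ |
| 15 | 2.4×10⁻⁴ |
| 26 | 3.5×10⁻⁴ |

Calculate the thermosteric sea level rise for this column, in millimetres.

345 mm of thermosteric rise

Layer 1 at 26 °C → α = 3.5×10⁻⁴ K⁻¹
Layer 2 at 15 °C → α = 2.4×10⁻⁴ K⁻¹
Layer 3 at 8.8 °C → α = 1.8×10⁻⁴ K⁻¹
Layer 4 at 2.1 °C → α = 1.1×10⁻⁴ K⁻¹
Layer 1: 280 × 3.5×10⁻⁴ × 1.2 = 0.11760 m
2.4×10⁻⁴ × 620 × 1.2 = 0.17856 m
Layer 3: 0.29 × 1.8×10⁻⁴ × 500 = 0.02610 m
0.13 × 1600 × 1.1×10⁻⁴ = 0.02288 m
Δh = 0.11760 + 0.17856 + 0.02610 + 0.02288 = 0.34514 m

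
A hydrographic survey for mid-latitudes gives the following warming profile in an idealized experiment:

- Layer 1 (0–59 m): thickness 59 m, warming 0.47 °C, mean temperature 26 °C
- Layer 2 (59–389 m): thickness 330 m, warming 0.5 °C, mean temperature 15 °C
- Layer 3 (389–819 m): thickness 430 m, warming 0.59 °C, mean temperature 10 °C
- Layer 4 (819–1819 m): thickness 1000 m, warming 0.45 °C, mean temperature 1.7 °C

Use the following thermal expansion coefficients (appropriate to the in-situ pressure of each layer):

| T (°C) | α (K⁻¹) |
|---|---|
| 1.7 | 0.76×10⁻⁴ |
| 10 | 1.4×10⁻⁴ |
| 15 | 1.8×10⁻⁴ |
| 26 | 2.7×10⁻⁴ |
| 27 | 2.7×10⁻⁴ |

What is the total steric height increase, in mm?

107 mm of thermosteric rise

Layer 1 at 26 °C → α = 2.7×10⁻⁴ K⁻¹
Layer 2 at 15 °C → α = 1.8×10⁻⁴ K⁻¹
Layer 3 at 10 °C → α = 1.4×10⁻⁴ K⁻¹
Layer 4 at 1.7 °C → α = 0.76×10⁻⁴ K⁻¹
Layer 1: 2.7×10⁻⁴ × 59 × 0.47 = 0.0074871 m
Layer 2: 330 × 0.5 × 1.8×10⁻⁴ = 0.02970 m
389–819 m: 0.59 × 1.4×10⁻⁴ × 430 = 0.035518 m
819–1819 m: 0.76×10⁻⁴ × 1000 × 0.45 = 0.03420 m
Δh = 0.0074871 + 0.02970 + 0.035518 + 0.03420 = 0.1069051 m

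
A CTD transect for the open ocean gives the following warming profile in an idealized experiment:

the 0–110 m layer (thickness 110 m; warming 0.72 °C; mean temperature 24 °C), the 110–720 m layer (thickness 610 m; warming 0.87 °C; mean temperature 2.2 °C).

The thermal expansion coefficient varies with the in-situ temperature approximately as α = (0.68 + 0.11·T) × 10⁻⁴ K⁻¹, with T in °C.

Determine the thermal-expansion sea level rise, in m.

Layer 1: α = (0.68 + 0.11×24)×10⁻⁴ = 3.32×10⁻⁴ K⁻¹
Layer 2: α = (0.68 + 0.11×2.2)×10⁻⁴ = 0.922×10⁻⁴ K⁻¹
110 × 3.32×10⁻⁴ × 0.72 = 0.0262944 m
110–720 m: 0.922×10⁻⁴ × 0.87 × 610 = 0.04893054 m
Δh = 0.0262944 + 0.04893054 = 0.07522494 m

0.075 m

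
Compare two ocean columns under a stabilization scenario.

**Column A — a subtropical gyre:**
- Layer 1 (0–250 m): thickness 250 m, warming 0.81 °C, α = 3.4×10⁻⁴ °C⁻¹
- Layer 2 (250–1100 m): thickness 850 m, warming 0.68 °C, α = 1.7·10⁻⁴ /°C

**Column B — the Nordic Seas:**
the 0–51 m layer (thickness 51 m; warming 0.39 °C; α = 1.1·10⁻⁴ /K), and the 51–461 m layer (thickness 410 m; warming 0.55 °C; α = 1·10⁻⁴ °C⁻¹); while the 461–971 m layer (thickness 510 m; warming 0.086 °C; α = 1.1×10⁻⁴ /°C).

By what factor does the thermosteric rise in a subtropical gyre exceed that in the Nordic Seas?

A Layer 1: 250 × 3.4×10⁻⁴ × 0.81 = 0.06885 m
A 0.68 × 1.7×10⁻⁴ × 850 = 0.09826 m
A total: 0.16711 m
B Layer 1: 1.1×10⁻⁴ × 51 × 0.39 = 0.0021879 m
B 51–461 m: 1×10⁻⁴ × 410 × 0.55 = 0.02255 m
B 1.1×10⁻⁴ × 0.086 × 510 = 0.0048246 m
B total: 0.0295625 m
Ratio: 0.16711 / 0.0295625 ≈ 5.653

5.65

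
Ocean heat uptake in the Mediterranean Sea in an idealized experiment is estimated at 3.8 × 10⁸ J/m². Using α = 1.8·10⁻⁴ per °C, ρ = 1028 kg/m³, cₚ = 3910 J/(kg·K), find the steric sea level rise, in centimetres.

1.70 cm

Δh = αQ/(ρcₚ) = 1.8×10⁻⁴ × 3.8×10⁸ / (1028 × 3910) ≈ 0.017017 m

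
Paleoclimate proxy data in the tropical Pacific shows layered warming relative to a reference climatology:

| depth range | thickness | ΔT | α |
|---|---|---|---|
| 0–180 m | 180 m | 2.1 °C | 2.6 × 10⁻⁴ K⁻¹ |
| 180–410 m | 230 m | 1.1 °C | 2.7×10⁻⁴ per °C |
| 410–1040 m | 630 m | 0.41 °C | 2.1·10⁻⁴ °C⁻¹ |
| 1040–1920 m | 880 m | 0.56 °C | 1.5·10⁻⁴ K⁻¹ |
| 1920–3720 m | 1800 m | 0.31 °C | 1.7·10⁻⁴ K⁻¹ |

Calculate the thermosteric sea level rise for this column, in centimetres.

Layer 1: 2.6×10⁻⁴ × 180 × 2.1 = 0.09828 m
180–410 m: 1.1 × 230 × 2.7×10⁻⁴ = 0.06831 m
410–1040 m: 2.1×10⁻⁴ × 0.41 × 630 = 0.054243 m
Layer 4: 1.5×10⁻⁴ × 880 × 0.56 = 0.07392 m
Layer 5: 1800 × 0.31 × 1.7×10⁻⁴ = 0.09486 m
Δh = 0.09828 + 0.06831 + 0.054243 + 0.07392 + 0.09486 = 0.389613 m ≈ 39.0 cm

about 39.0 cm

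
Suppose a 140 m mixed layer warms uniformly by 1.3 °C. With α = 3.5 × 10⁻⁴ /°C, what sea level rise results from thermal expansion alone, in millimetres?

63.7 mm

Δh = αΔT·H = 3.5×10⁻⁴ × 1.3 × 140 = 0.06370 m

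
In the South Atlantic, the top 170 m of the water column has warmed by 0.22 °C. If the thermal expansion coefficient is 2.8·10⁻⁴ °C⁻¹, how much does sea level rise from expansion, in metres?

Δh = αΔT·H = 2.8×10⁻⁴ × 0.22 × 170 = 0.010472 m

Δh ≈ 0.0105 m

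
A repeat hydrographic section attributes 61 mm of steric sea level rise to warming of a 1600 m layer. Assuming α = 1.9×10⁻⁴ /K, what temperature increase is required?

ΔT = Δh/(αH) = 0.061 / (1.9×10⁻⁴ × 1600) ≈ 0.2007 K

about 0.201 K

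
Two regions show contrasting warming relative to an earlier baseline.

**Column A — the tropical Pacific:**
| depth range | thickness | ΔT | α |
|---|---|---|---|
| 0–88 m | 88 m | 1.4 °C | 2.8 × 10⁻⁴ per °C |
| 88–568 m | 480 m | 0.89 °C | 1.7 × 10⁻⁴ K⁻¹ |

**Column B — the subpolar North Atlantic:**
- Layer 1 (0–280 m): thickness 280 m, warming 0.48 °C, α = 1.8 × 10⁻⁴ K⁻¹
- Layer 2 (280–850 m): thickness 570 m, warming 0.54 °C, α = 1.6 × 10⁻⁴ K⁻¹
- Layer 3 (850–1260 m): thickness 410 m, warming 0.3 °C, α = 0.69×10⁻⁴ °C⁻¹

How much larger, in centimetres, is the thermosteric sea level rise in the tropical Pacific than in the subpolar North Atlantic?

2.52 cm larger

A Layer 1: 88 × 1.4 × 2.8×10⁻⁴ = 0.034496 m
A Layer 2: 480 × 0.89 × 1.7×10⁻⁴ = 0.072624 m
A total: 0.10712 m
B 0–280 m: 0.48 × 280 × 1.8×10⁻⁴ = 0.024192 m
B Layer 2: 570 × 0.54 × 1.6×10⁻⁴ = 0.049248 m
B Layer 3: 410 × 0.69×10⁻⁴ × 0.3 = 0.008487 m
B total: 0.081927 m
Difference: 0.10712 − 0.081927 = 0.025193 m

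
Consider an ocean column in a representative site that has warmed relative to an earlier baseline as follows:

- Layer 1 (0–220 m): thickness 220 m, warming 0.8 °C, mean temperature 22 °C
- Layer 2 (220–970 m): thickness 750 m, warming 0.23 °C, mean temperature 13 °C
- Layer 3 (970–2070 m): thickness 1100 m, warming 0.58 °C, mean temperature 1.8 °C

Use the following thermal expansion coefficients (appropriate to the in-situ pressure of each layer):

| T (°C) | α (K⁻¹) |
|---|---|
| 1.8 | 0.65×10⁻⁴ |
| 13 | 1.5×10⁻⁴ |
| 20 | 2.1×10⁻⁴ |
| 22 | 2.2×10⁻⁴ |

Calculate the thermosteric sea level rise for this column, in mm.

Layer 1 at 22 °C → α = 2.2×10⁻⁴ K⁻¹
Layer 2 at 13 °C → α = 1.5×10⁻⁴ K⁻¹
Layer 3 at 1.8 °C → α = 0.65×10⁻⁴ K⁻¹
Layer 1: 0.8 × 220 × 2.2×10⁻⁴ = 0.03872 m
1.5×10⁻⁴ × 750 × 0.23 = 0.025875 m
Layer 3: 0.58 × 0.65×10⁻⁴ × 1100 = 0.04147 m
Δh = 0.03872 + 0.025875 + 0.04147 = 0.106065 m

106 mm of thermosteric rise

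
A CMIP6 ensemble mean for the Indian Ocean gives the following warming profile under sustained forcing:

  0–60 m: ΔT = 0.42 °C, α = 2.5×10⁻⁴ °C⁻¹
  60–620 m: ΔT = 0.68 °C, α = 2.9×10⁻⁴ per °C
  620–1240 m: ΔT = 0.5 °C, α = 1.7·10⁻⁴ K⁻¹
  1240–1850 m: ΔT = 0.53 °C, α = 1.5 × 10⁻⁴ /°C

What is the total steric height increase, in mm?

Δh ≈ 218 mm

Layer 1: 0.42 × 60 × 2.5×10⁻⁴ = 0.00630 m
60–620 m: 0.68 × 560 × 2.9×10⁻⁴ = 0.110432 m
0.5 × 620 × 1.7×10⁻⁴ = 0.05270 m
610 × 0.53 × 1.5×10⁻⁴ = 0.048495 m
Δh = 0.00630 + 0.110432 + 0.05270 + 0.048495 = 0.217927 m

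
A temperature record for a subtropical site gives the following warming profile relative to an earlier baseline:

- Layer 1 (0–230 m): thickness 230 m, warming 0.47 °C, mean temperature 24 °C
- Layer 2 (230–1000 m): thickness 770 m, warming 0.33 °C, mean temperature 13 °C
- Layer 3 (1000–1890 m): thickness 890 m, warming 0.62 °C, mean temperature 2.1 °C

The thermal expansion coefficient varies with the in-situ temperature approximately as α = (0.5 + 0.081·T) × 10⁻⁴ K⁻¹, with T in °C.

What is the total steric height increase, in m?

0.10 m of thermosteric rise

Layer 1: α = (0.5 + 0.081×24)×10⁻⁴ = 2.444×10⁻⁴ K⁻¹
Layer 2: α = (0.5 + 0.081×13)×10⁻⁴ = 1.553×10⁻⁴ K⁻¹
Layer 3: α = (0.5 + 0.081×2.1)×10⁻⁴ = 0.6701×10⁻⁴ K⁻¹
230 × 2.444×10⁻⁴ × 0.47 = 0.02641964 m
Layer 2: 770 × 1.553×10⁻⁴ × 0.33 = 0.03946173 m
1000–1890 m: 0.6701×10⁻⁴ × 890 × 0.62 = 0.036976118 m
Δh = 0.02641964 + 0.03946173 + 0.036976118 = 0.102857488 m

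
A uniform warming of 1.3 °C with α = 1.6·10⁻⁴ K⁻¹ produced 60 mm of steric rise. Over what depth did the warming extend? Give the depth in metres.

H = Δh/(αΔT) = 0.06 / (1.6×10⁻⁴ × 1.3) ≈ 288.5 m

about 290 m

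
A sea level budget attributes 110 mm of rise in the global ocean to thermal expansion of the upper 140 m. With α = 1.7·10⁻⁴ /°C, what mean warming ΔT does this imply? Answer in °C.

ΔT = Δh/(αH) = 0.11 / (1.7×10⁻⁴ × 140) ≈ 4.622 °C

about 4.6 °C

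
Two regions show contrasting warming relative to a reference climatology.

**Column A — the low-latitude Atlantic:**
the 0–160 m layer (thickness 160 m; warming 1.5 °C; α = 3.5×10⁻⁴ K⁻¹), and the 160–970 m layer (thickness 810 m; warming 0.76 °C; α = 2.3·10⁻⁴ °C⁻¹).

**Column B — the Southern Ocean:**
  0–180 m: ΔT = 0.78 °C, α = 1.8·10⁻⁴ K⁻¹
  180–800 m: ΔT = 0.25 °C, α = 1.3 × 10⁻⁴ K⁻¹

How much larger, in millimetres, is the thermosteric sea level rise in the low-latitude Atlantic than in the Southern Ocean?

180 mm larger

A 0–160 m: 160 × 3.5×10⁻⁴ × 1.5 = 0.08400 m
A Layer 2: 810 × 2.3×10⁻⁴ × 0.76 = 0.141588 m
A total: 0.225588 m
B Layer 1: 1.8×10⁻⁴ × 180 × 0.78 = 0.025272 m
B 180–800 m: 620 × 0.25 × 1.3×10⁻⁴ = 0.02015 m
B total: 0.045422 m
Difference: 0.225588 − 0.045422 = 0.180166 m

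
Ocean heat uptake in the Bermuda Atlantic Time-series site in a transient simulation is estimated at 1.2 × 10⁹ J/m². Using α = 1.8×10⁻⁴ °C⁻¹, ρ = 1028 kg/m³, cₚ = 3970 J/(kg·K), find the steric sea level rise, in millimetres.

Δh ≈ 53 mm

Δh = αQ/(ρcₚ) = 1.8×10⁻⁴ × 1.2×10⁹ / (1028 × 3970) ≈ 0.052926 m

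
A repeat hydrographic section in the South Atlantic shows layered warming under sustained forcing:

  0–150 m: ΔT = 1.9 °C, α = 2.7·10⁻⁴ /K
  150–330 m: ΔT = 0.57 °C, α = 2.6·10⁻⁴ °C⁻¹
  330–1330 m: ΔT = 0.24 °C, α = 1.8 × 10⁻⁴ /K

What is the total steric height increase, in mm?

150 × 2.7×10⁻⁴ × 1.9 = 0.07695 m
Layer 2: 180 × 0.57 × 2.6×10⁻⁴ = 0.026676 m
330–1330 m: 1.8×10⁻⁴ × 1000 × 0.24 = 0.04320 m
Δh = 0.07695 + 0.026676 + 0.04320 = 0.146826 m

Δh = 150 mm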